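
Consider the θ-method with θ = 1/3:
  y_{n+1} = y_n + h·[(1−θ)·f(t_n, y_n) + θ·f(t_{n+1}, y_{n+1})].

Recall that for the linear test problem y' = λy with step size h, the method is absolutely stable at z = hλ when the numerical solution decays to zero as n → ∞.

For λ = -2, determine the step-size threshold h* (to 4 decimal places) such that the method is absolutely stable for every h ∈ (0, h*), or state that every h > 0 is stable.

(-6.0000,0); λ=-2 ⇒ h* = (6)/2 = 3.0000.

With y'=λy (z=hλ):
  y_{n+1} = y_n + z·[2/3·y_n + 1/3·y_{n+1}] ⇒ (1 − 1/3z)y_{n+1} = (1 + 2/3z)y_n
  R(z) = (1 + 2/3z)/(1 − 1/3z).

Boundary: |R(x)|=1, x<0.
x=-0.55: |R|=0.5352
R=−1: 1+2/3x = −1+1/3x ⇒ -1/3x=2 ⇒ x=2/(-1/3)=-6.0000
Confirm numerically:
  x=-5.201: |R|=0.90257 <1
  x=-4.487: |R|=0.79792 <1
  x=-2.885: |R|=0.47069 <1
  x=-2.860: |R|=0.46416 <1
  x=-6.550: |R|=1.05759 >1
  x=-6.060: |R|=1.00662 >1
So |R|<1 on (-6.0000, 0).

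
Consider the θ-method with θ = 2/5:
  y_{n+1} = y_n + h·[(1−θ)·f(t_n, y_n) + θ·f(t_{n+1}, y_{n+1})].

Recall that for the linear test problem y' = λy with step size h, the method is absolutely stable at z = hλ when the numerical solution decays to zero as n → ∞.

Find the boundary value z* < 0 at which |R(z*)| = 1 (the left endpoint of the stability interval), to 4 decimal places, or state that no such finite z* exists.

z* = -10.0000.

On y'=λy, z=hλ:
  y_{n+1} = y_n + z·[3/5·y_n + 2/5·y_{n+1}] ⇒ (1 − 2/5z)y_{n+1} = (1 + 3/5z)y_n
  ⇒ R(z) = (1 + 3/5z)/(1 − 2/5z).

Solve |R(x)|<1 on ℝ⁻.
x=-0.4: |R|=0.6552
R=−1: 1+3/5x = −1+2/5x ⇒ -1/5x=2 ⇒ x=2/(-1/5)=-10.0000
Confirm numerically:
  x=-9.112: |R|=0.96176 <1
  x=-8.398: |R|=0.92650 <1
  x=-8.011: |R|=0.90538 <1
  x=-5.434: |R|=0.71225 <1
  x=-10.531: |R|=1.02037 >1
  x=-10.095: |R|=1.00377 >1
  x=-10.029: |R|=1.00116 >1
Interval (-10.0000, 0).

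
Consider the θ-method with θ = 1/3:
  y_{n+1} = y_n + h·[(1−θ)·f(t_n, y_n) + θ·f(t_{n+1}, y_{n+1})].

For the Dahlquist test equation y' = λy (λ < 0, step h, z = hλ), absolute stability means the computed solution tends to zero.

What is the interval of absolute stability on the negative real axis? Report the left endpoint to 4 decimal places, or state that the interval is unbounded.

z∈(-6.0000,0).

Set f=λy, z=hλ:
  y_{n+1} = y_n + z·[2/3·y_n + 1/3·y_{n+1}] ⇒ (1 − 1/3z)y_{n+1} = (1 + 2/3z)y_n
  ⇒ R(z) = (1 + 2/3z)/(1 − 1/3z).

Need |R(x)|<1, x<0.
x=-1.05: |R|=0.2222
R=−1: 1+2/3x = −1+1/3x ⇒ -1/3x=2 ⇒ x=2/(-1/3)=-6.0000
Confirm numerically:
  x=-4.148: |R|=0.74091 <1
  x=-3.534: |R|=0.62259 <1
  x=-2.423: |R|=0.34040 <1
  x=-6.527: |R|=1.05532 >1
  x=-6.461: |R|=1.04873 >1
So |R|<1 on (-6.0000, 0).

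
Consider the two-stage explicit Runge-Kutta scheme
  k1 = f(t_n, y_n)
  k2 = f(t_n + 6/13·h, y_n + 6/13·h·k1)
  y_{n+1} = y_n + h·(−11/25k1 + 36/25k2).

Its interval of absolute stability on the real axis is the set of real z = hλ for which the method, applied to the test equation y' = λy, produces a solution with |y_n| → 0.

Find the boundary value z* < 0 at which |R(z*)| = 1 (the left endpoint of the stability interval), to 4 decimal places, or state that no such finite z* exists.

z* = -1.5046.

On y'=λy, z=hλ:
  k1=λy_n ⇒ h·k1=z·y_n;  k2=λ(1+6/13z)y_n ⇒ h·k2=z(1+6/13z)y_n
  y_{n+1}/y_n = 1 − 11/25z + 36/25z(1+6/13z) = 1 + z + 216/325z²
  so R(z) = 1 + z + 216/325z².

Need |R(x)|<1, x<0.
x=-1.6: |R|=1.1014
R=1: x+216/325x²=0 ⇒ x=−325/216=-1.5046; min R=1−1/(4·216/325)=0.6238>−1
Confirm numerically:
  x=-1.340: |R|=0.85338 <1
  x=-0.708: |R|=0.62515 <1
  x=-0.674: |R|=0.62792 <1
  x=-2.003: |R|=1.66344 >1
  x=-1.534: |R|=1.02994 >1
Interval (-1.5046, 0).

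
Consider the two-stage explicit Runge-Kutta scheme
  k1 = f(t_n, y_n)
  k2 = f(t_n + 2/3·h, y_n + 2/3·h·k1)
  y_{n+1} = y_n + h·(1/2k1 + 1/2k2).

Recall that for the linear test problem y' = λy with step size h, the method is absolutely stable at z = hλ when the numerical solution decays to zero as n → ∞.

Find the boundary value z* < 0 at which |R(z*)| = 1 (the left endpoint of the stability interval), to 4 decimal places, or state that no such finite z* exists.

Set f=λy, z=hλ:
  k1=λy_n ⇒ h·k1=z·y_n;  k2=λ(1+2/3z)y_n ⇒ h·k2=z(1+2/3z)y_n
  y_{n+1}/y_n = 1 + 1/2z + 1/2z(1+2/3z) = 1 + z + 1/3z²
  R(z) = 1 + z + 1/3z².

Find x<0 with |R(x)|<1.
x=-0.34: |R|=0.6985
R=1: x+1/3x²=0 ⇒ x=−3=-3.0000; min R=1−1/(4·1/3)=0.2500>−1
Confirm numerically:
  x=-2.864: |R|=0.87017 <1
  x=-2.805: |R|=0.81768 <1
  x=-2.589: |R|=0.64531 <1
  x=-2.235: |R|=0.43007 <1
  x=-3.526: |R|=1.61823 >1
  x=-3.516: |R|=1.60475 >1
  x=-3.062: |R|=1.06328 >1
Interval (-3.0000, 0).

z* = -3.0000.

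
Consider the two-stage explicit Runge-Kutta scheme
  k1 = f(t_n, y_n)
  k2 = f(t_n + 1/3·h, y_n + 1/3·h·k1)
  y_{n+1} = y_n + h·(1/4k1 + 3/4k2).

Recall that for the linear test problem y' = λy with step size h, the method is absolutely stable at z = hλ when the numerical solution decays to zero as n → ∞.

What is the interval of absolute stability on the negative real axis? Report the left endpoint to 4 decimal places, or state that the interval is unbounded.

With y'=λy (z=hλ):
  k1=λy_n ⇒ h·k1=z·y_n;  k2=λ(1+1/3z)y_n ⇒ h·k2=z(1+1/3z)y_n
  y_{n+1}/y_n = 1 + 1/4z + 3/4z(1+1/3z) = 1 + z + 1/4z²
  R(z) = 1 + z + 1/4z².

Find x<0 with |R(x)|<1.
x=-0.8: |R|=0.3600
R=1: x+1/4x²=0 ⇒ x=−4=-4.0000; min R=1−1/(4·1/4)=0.0000>−1
Confirm numerically:
  x=-2.528: |R|=0.06970 <1
  x=-2.324: |R|=0.02624 <1
  x=-1.827: |R|=0.00748 <1
  x=-4.219: |R|=1.23099 >1
  x=-4.130: |R|=1.13422 >1
Interval (-4.0000, 0).

(-4.0000, 0).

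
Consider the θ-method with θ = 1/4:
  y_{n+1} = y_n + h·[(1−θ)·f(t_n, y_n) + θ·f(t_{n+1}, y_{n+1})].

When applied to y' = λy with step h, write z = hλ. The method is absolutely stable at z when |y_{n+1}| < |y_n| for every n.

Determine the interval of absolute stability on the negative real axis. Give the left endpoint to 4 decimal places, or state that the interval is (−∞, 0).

(-4.0000, 0).

On y'=λy, z=hλ:
  y_{n+1} = y_n + z·[3/4·y_n + 1/4·y_{n+1}] ⇒ (1 − 1/4z)y_{n+1} = (1 + 3/4z)y_n
  Hence R(z) = (1 + 3/4z)/(1 − 1/4z).

Need |R(x)|<1, x<0.
x=-0.33: |R|=0.6952
R=−1: 1+3/4x = −1+1/4x ⇒ -1/2x=2 ⇒ x=2/(-1/2)=-4.0000
Confirm numerically:
  x=-3.933: |R|=0.98311 <1
  x=-2.860: |R|=0.66764 <1
  x=-2.076: |R|=0.36669 <1
  x=-4.464: |R|=1.10964 >1
  x=-4.325: |R|=1.07808 >1
  x=-4.187: |R|=1.04568 >1
So |R|<1 on (-4.0000, 0).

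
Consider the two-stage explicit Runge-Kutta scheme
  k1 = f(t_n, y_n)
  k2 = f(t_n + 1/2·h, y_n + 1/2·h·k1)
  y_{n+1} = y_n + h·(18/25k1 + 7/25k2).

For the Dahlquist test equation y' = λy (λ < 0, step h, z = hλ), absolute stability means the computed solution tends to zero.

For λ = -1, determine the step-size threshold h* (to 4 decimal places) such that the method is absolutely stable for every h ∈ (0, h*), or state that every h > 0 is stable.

(-7.1429,0); λ=-1 ⇒ h* = (50/7)/1 = 7.1429.

Set f=λy, z=hλ:
  k1=λy_n ⇒ h·k1=z·y_n;  k2=λ(1+1/2z)y_n ⇒ h·k2=z(1+1/2z)y_n
  y_{n+1}/y_n = 1 + 18/25z + 7/25z(1+1/2z) = 1 + z + 7/50z²
  so R(z) = 1 + z + 7/50z².

Need |R(x)|<1, x<0.
x=-1.32: |R|=0.0761
R=1: x+7/50x²=0 ⇒ x=−50/7=-7.1429; min R=1−1/(4·7/50)=-0.7857>−1
Confirm numerically:
  x=-5.818: |R|=0.07912 <1
  x=-3.641: |R|=0.78504 <1
  x=-3.569: |R|=0.78571 <1
  x=-7.311: |R|=1.17210 >1
  x=-7.264: |R|=1.12320 >1
Interval (-7.1429, 0).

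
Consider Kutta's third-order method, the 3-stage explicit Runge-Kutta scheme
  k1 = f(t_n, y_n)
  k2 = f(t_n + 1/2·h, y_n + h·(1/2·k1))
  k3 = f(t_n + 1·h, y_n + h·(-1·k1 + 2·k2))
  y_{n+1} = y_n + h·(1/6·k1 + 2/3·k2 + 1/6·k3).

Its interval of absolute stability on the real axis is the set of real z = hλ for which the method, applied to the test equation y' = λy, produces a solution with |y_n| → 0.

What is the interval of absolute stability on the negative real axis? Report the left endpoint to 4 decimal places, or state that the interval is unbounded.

Set f=λy, z=hλ:
  order 3, 3-stage ⇒ R(z)=1+z+z^2/2+z^3/6
  (e.g. R(-1.11)=0.27811, |R|=0.27811)

Boundary: |R(x)|=1, x<0.
x=-1.11: |R|=0.2781
|R(-1.6)|=0.0027 |R(-1.01)|=0.3283 |R(-0.95)|=0.3584
Bisect:
  x_lo=-3.2270 |R|=2.6209  x_hi=-0.1587 |R|=0.8532
  mid=-1.69283 |R|=0.06851 →hi
  mid=-2.45990 |R|=0.91519 →hi
  mid=-2.84343 |R|=1.63244 →lo
  mid=-2.65166 |R|=1.24345 →lo
  mid=-2.55578 |R|=1.07217 →lo
  mid=-2.50784 |R|=0.99195 →hi
  mid=-2.53181 |R|=1.03162 →lo
  mid=-2.51982 |R|=1.01167 →lo
  mid=-2.51383 |R|=1.00178 →lo
  mid=-2.51083 |R|=0.99686 →hi
  ...
  [-2.51289,-2.51271] ⇒ x*=-2.5127
Interval (-2.5127, 0).

z∈(-2.5127,0).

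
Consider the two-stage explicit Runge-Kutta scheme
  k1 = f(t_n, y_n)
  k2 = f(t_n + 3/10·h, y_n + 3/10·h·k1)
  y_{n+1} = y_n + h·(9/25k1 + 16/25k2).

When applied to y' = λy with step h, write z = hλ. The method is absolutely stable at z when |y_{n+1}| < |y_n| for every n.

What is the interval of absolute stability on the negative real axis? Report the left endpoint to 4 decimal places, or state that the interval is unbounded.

z∈(-5.2083,0).

Test eqn y'=λy, z=hλ:
  k1=λy_n ⇒ h·k1=z·y_n;  k2=λ(1+3/10z)y_n ⇒ h·k2=z(1+3/10z)y_n
  y_{n+1}/y_n = 1 + 9/25z + 16/25z(1+3/10z) = 1 + z + 24/125z²
  so R(z) = 1 + z + 24/125z².

Need |R(x)|<1, x<0.
x=-1.24: |R|=0.0552
R=1: x+24/125x²=0 ⇒ x=−125/24=-5.2083; min R=1−1/(4·24/125)=-0.3021>−1
Confirm numerically:
  x=-4.953: |R|=0.75718 <1
  x=-4.400: |R|=0.31712 <1
  x=-4.283: |R|=0.23907 <1
  x=-3.492: |R|=0.15074 <1
  x=-5.508: |R|=1.31691 >1
  x=-5.486: |R|=1.29247 >1
  x=-5.473: |R|=1.27812 >1
Stable set (-5.2083, 0).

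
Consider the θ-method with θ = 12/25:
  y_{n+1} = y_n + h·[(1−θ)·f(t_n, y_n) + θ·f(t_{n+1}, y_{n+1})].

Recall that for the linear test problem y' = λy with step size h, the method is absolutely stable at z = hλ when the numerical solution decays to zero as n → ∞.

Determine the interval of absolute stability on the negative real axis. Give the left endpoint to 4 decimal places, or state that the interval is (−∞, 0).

(-50.0000, 0).

With y'=λy (z=hλ):
  y_{n+1} = y_n + z·[13/25·y_n + 12/25·y_{n+1}] ⇒ (1 − 12/25z)y_{n+1} = (1 + 13/25z)y_n
  so R(z) = (1 + 13/25z)/(1 − 12/25z).

Find x<0 with |R(x)|<1.
x=-0.61: |R|=0.5282
R=−1: 1+13/25x = −1+12/25x ⇒ -1/25x=2 ⇒ x=2/(-1/25)=-50.0000
Confirm numerically:
  x=-47.886: |R|=0.99647 <1
  x=-39.504: |R|=0.97897 <1
  x=-23.577: |R|=0.91419 <1
  x=-50.245: |R|=1.00039 >1
  x=-50.106: |R|=1.00017 >1
Stable set (-50.0000, 0).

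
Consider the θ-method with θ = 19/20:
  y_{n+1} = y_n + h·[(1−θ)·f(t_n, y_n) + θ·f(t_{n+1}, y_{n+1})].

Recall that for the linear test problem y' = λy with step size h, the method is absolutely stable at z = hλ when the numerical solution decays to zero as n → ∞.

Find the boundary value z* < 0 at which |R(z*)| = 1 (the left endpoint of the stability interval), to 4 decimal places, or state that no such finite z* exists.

Test eqn y'=λy, z=hλ:
  y_{n+1} = y_n + z·[1/20·y_n + 19/20·y_{n+1}] ⇒ (1 − 19/20z)y_{n+1} = (1 + 1/20z)y_n
  R(z) = (1 + 1/20z)/(1 − 19/20z).

Solve |R(x)|<1 on ℝ⁻.
x=-0.83: |R|=0.5359
x=-2: |R|=0.3103
x=-10: |R|=0.0476
x=-100: |R|=0.0417
θ=19/20≥1/2 ⇒ |1+1/20x|<|1−19/20x| ∀x<0 ⇒ interval (−∞,0).

unbounded; (−∞, 0).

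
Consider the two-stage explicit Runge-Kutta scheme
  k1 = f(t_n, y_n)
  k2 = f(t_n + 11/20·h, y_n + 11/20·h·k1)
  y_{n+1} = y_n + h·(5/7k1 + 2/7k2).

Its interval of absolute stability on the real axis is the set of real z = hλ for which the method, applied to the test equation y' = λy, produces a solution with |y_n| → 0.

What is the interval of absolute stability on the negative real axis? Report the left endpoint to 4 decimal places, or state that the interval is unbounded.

With y'=λy (z=hλ):
  k1=λy_n ⇒ h·k1=z·y_n;  k2=λ(1+11/20z)y_n ⇒ h·k2=z(1+11/20z)y_n
  y_{n+1}/y_n = 1 + 5/7z + 2/7z(1+11/20z) = 1 + z + 11/70z²
  R(z) = 1 + z + 11/70z².

Boundary: |R(x)|=1, x<0.
x=-0.64: |R|=0.4244
R=1: x+11/70x²=0 ⇒ x=−70/11=-6.3636; min R=1−1/(4·11/70)=-0.5909>−1
Confirm numerically:
  x=-6.023: |R|=0.67760 <1
  x=-5.303: |R|=0.11614 <1
  x=-4.270: |R|=0.40483 <1
  x=-2.890: |R|=0.57753 <1
  x=-6.760: |R|=1.42105 >1
  x=-6.590: |R|=1.23442 >1
So |R|<1 on (-6.3636, 0).

z∈(-6.3636,0).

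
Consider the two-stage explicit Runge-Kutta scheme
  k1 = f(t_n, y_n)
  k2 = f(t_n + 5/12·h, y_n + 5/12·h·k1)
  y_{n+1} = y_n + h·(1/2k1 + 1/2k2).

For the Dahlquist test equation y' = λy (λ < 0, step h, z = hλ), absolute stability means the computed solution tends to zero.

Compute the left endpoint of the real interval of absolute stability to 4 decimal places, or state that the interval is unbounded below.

On y'=λy, z=hλ:
  k1=λy_n ⇒ h·k1=z·y_n;  k2=λ(1+5/12z)y_n ⇒ h·k2=z(1+5/12z)y_n
  y_{n+1}/y_n = 1 + 1/2z + 1/2z(1+5/12z) = 1 + z + 5/24z²
  so R(z) = 1 + z + 5/24z².

Solve |R(x)|<1 on ℝ⁻.
x=-1.49: |R|=0.0275
R=1: x+5/24x²=0 ⇒ x=−24/5=-4.8000; min R=1−1/(4·5/24)=-0.2000>−1
Confirm numerically:
  x=-4.618: |R|=0.82490 <1
  x=-2.784: |R|=0.16928 <1
  x=-2.455: |R|=0.19937 <1
  x=-5.194: |R|=1.42634 >1
  x=-5.171: |R|=1.39968 >1
So |R|<1 on (-4.8000, 0).

left endpoint -4.8000.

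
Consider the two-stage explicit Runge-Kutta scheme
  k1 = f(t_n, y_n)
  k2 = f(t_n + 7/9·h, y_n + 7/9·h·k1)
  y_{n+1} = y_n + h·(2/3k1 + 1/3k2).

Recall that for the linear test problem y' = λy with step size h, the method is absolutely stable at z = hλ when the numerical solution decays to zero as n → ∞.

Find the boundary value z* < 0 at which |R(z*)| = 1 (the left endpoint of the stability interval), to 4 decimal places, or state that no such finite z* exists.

left endpoint -3.8571.

Test eqn y'=λy, z=hλ:
  k1=λy_n ⇒ h·k1=z·y_n;  k2=λ(1+7/9z)y_n ⇒ h·k2=z(1+7/9z)y_n
  y_{n+1}/y_n = 1 + 2/3z + 1/3z(1+7/9z) = 1 + z + 7/27z²
  Hence R(z) = 1 + z + 7/27z².

Find x<0 with |R(x)|<1.
x=-1.73: |R|=0.0459
R=1: x+7/27x²=0 ⇒ x=−27/7=-3.8571; min R=1−1/(4·7/27)=0.0357>−1
Confirm numerically:
  x=-3.426: |R|=0.61705 <1
  x=-2.950: |R|=0.30620 <1
  x=-2.110: |R|=0.04425 <1
  x=-1.905: |R|=0.03586 <1
  x=-4.438: |R|=1.66833 >1
  x=-4.154: |R|=1.31970 >1
Interval (-3.8571, 0).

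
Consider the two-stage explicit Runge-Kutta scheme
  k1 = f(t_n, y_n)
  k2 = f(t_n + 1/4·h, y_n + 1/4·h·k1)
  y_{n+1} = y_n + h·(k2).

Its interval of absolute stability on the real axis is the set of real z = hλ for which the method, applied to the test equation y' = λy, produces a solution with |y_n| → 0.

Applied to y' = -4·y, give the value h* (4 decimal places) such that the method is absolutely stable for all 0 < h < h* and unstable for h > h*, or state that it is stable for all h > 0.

(-4.0000,0); λ=-4 ⇒ h* = (4)/4 = 1.0000.

Test eqn y'=λy, z=hλ:
  k1=λy_n ⇒ h·k1=z·y_n;  k2=λ(1+1/4z)y_n ⇒ h·k2=z(1+1/4z)y_n
  y_{n+1}/y_n = 1 + z(1+1/4z) = 1 + z + 1/4z²
  so R(z) = 1 + z + 1/4z².

Boundary: |R(x)|=1, x<0.
x=-1.66: |R|=0.0289
R=1: x+1/4x²=0 ⇒ x=−4=-4.0000; min R=1−1/(4·1/4)=0.0000>−1
Confirm numerically:
  x=-3.455: |R|=0.52926 <1
  x=-2.658: |R|=0.10824 <1
  x=-2.078: |R|=0.00152 <1
  x=-4.580: |R|=1.66410 >1
  x=-4.369: |R|=1.40304 >1
  x=-4.352: |R|=1.38298 >1
Stable set (-4.0000, 0).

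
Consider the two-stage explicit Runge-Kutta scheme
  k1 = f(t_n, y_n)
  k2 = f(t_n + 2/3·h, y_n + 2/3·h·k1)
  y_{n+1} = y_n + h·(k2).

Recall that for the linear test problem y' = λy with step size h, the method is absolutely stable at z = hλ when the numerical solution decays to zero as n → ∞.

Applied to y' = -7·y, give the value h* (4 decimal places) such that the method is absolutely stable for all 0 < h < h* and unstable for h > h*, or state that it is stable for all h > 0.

On y'=λy, z=hλ:
  k1=λy_n ⇒ h·k1=z·y_n;  k2=λ(1+2/3z)y_n ⇒ h·k2=z(1+2/3z)y_n
  y_{n+1}/y_n = 1 + z(1+2/3z) = 1 + z + 2/3z²
  ⇒ R(z) = 1 + z + 2/3z².

Find x<0 with |R(x)|<1.
x=-1.72: |R|=1.2523
R=1: x+2/3x²=0 ⇒ x=−3/2=-1.5000; min R=1−1/(4·2/3)=0.6250>−1
Confirm numerically:
  x=-1.377: |R|=0.88709 <1
  x=-1.015: |R|=0.67182 <1
  x=-0.680: |R|=0.62827 <1
  x=-2.066: |R|=1.77957 >1
  x=-1.626: |R|=1.13658 >1
  x=-1.589: |R|=1.09428 >1
Stable set (-1.5000, 0).

(-1.5000,0); λ=-7 ⇒ h* = (3/2)/7 = 0.2143.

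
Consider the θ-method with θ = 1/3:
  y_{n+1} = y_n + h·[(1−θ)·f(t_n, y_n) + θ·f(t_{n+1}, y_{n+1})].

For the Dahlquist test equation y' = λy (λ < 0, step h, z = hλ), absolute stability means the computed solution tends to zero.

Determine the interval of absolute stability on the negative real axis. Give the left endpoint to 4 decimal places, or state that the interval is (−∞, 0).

With y'=λy (z=hλ):
  y_{n+1} = y_n + z·[2/3·y_n + 1/3·y_{n+1}] ⇒ (1 − 1/3z)y_{n+1} = (1 + 2/3z)y_n
  so R(z) = (1 + 2/3z)/(1 − 1/3z).

Solve |R(x)|<1 on ℝ⁻.
x=-1.27: |R|=0.1077
R=−1: 1+2/3x = −1+1/3x ⇒ -1/3x=2 ⇒ x=2/(-1/3)=-6.0000
Confirm numerically:
  x=-5.748: |R|=0.97119 <1
  x=-5.536: |R|=0.94564 <1
  x=-3.136: |R|=0.53325 <1
  x=-2.539: |R|=0.37516 <1
  x=-6.288: |R|=1.03101 >1
  x=-6.169: |R|=1.01843 >1
  x=-6.032: |R|=1.00354 >1
Stable set (-6.0000, 0).

(-6.0000, 0).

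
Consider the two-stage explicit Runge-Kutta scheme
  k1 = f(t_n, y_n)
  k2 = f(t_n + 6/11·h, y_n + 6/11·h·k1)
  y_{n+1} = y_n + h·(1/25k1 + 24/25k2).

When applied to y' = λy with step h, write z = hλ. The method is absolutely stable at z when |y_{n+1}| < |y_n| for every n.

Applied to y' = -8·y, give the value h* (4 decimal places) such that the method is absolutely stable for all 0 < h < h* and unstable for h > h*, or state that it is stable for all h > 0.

With y'=λy (z=hλ):
  k1=λy_n ⇒ h·k1=z·y_n;  k2=λ(1+6/11z)y_n ⇒ h·k2=z(1+6/11z)y_n
  y_{n+1}/y_n = 1 + 1/25z + 24/25z(1+6/11z) = 1 + z + 144/275z²
  Hence R(z) = 1 + z + 144/275z².

Find x<0 with |R(x)|<1.
x=-1.63: |R|=0.7612
R=1: x+144/275x²=0 ⇒ x=−275/144=-1.9097; min R=1−1/(4·144/275)=0.5226>−1
Confirm numerically:
  x=-1.712: |R|=0.82275 <1
  x=-1.476: |R|=0.66478 <1
  x=-1.339: |R|=0.59984 <1
  x=-0.841: |R|=0.52936 <1
  x=-2.466: |R|=1.71831 >1
  x=-2.033: |R|=1.13124 >1
Stable set (-1.9097, 0).

(-1.9097,0); λ=-8 ⇒ h* = (275/144)/8 = 0.2387.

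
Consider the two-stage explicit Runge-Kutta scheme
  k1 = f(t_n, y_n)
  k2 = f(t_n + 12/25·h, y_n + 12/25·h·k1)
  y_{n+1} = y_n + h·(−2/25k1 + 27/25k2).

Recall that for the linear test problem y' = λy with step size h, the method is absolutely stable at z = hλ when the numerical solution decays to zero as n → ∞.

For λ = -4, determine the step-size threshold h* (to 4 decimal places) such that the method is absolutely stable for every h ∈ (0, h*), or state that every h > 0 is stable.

With y'=λy (z=hλ):
  k1=λy_n ⇒ h·k1=z·y_n;  k2=λ(1+12/25z)y_n ⇒ h·k2=z(1+12/25z)y_n
  y_{n+1}/y_n = 1 − 2/25z + 27/25z(1+12/25z) = 1 + z + 324/625z²
  ⇒ R(z) = 1 + z + 324/625z².

Boundary: |R(x)|=1, x<0.
x=-0.43: |R|=0.6659
R=1: x+324/625x²=0 ⇒ x=−625/324=-1.9290; min R=1−1/(4·324/625)=0.5177>−1
Confirm numerically:
  x=-1.632: |R|=0.74872 <1
  x=-1.547: |R|=0.69364 <1
  x=-1.489: |R|=0.66036 <1
  x=-0.922: |R|=0.51868 <1
  x=-2.486: |R|=1.71781 >1
  x=-2.460: |R|=1.67715 >1
So |R|<1 on (-1.9290, 0).

(-1.9290,0); λ=-4 ⇒ h* = (625/324)/4 = 0.4823.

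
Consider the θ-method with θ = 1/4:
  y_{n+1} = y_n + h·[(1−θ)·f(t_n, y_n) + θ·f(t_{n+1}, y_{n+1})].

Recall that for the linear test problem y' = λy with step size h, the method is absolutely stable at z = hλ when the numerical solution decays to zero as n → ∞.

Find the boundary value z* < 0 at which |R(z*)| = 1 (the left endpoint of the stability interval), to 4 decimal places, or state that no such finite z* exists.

z* = -4.0000.

Set f=λy, z=hλ:
  y_{n+1} = y_n + z·[3/4·y_n + 1/4·y_{n+1}] ⇒ (1 − 1/4z)y_{n+1} = (1 + 3/4z)y_n
  Hence R(z) = (1 + 3/4z)/(1 − 1/4z).

Find x<0 with |R(x)|<1.
x=-0.88: |R|=0.2787
R=−1: 1+3/4x = −1+1/4x ⇒ -1/2x=2 ⇒ x=2/(-1/2)=-4.0000
Confirm numerically:
  x=-3.757: |R|=0.93735 <1
  x=-3.475: |R|=0.85953 <1
  x=-2.833: |R|=0.65842 <1
  x=-2.074: |R|=0.36582 <1
  x=-4.511: |R|=1.12008 >1
  x=-4.173: |R|=1.04233 >1
Stable set (-4.0000, 0).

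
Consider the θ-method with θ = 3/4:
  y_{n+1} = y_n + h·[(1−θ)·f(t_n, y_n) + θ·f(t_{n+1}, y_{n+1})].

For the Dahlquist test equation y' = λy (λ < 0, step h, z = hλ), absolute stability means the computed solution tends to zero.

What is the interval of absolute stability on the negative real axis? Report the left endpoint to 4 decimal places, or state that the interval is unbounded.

On y'=λy, z=hλ:
  y_{n+1} = y_n + z·[1/4·y_n + 3/4·y_{n+1}] ⇒ (1 − 3/4z)y_{n+1} = (1 + 1/4z)y_n
  Hence R(z) = (1 + 1/4z)/(1 − 3/4z).

Boundary: |R(x)|=1, x<0.
x=-0.43: |R|=0.6749
x=-2: |R|=0.2000
x=-10: |R|=0.1765
x=-100: |R|=0.3158
θ=3/4≥1/2 ⇒ |1+1/4x|<|1−3/4x| ∀x<0 ⇒ stable on all of ℝ⁻.

unbounded; (−∞, 0).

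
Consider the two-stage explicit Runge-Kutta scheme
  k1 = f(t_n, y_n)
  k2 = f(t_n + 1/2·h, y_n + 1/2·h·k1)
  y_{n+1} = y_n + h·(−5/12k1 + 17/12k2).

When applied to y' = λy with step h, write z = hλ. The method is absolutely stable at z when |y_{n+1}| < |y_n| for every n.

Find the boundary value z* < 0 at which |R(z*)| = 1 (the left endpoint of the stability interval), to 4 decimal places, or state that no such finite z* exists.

Set f=λy, z=hλ:
  k1=λy_n ⇒ h·k1=z·y_n;  k2=λ(1+1/2z)y_n ⇒ h·k2=z(1+1/2z)y_n
  y_{n+1}/y_n = 1 − 5/12z + 17/12z(1+1/2z) = 1 + z + 17/24z²
  ⇒ R(z) = 1 + z + 17/24z².

Need |R(x)|<1, x<0.
x=-0.53: |R|=0.6690
R=1: x+17/24x²=0 ⇒ x=−24/17=-1.4118; min R=1−1/(4·17/24)=0.6471>−1
Confirm numerically:
  x=-1.386: |R|=0.97471 <1
  x=-0.925: |R|=0.68107 <1
  x=-0.865: |R|=0.66499 <1
  x=-1.837: |R|=1.55332 >1
  x=-1.606: |R|=1.22096 >1
  x=-1.543: |R|=1.14343 >1
So |R|<1 on (-1.4118, 0).

z* = -1.4118.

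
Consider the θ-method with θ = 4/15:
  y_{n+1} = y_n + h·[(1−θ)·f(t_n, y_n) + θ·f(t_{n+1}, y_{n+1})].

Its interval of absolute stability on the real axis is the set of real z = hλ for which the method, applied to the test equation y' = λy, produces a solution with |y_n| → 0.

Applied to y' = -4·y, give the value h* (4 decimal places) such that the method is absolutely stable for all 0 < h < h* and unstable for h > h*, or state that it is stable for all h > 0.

(-4.2857,0); λ=-4 ⇒ h* = (30/7)/4 = 1.0714.

Set f=λy, z=hλ:
  y_{n+1} = y_n + z·[11/15·y_n + 4/15·y_{n+1}] ⇒ (1 − 4/15z)y_{n+1} = (1 + 11/15z)y_n
  ⇒ R(z) = (1 + 11/15z)/(1 − 4/15z).

Solve |R(x)|<1 on ℝ⁻.
x=-1.73: |R|=0.1839
R=−1: 1+11/15x = −1+4/15x ⇒ -7/15x=2 ⇒ x=2/(-7/15)=-4.2857
Confirm numerically:
  x=-3.920: |R|=0.91656 <1
  x=-2.536: |R|=0.51289 <1
  x=-1.852: |R|=0.23974 <1
  x=-4.663: |R|=1.07848 >1
  x=-4.596: |R|=1.06506 >1
Stable set (-4.2857, 0).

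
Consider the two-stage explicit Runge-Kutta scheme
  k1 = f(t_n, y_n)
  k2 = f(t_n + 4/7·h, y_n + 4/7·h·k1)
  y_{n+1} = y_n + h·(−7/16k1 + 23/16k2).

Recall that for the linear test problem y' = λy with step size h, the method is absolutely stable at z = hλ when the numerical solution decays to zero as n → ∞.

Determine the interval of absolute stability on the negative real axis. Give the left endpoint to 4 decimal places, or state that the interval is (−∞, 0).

(-1.2174, 0).

Test eqn y'=λy, z=hλ:
  k1=λy_n ⇒ h·k1=z·y_n;  k2=λ(1+4/7z)y_n ⇒ h·k2=z(1+4/7z)y_n
  y_{n+1}/y_n = 1 − 7/16z + 23/16z(1+4/7z) = 1 + z + 23/28z²
  ⇒ R(z) = 1 + z + 23/28z².

Boundary: |R(x)|=1, x<0.
x=-0.6: |R|=0.6957
R=1: x+23/28x²=0 ⇒ x=−28/23=-1.2174; min R=1−1/(4·23/28)=0.6957>−1
Confirm numerically:
  x=-1.119: |R|=0.90956 <1
  x=-1.085: |R|=0.88201 <1
  x=-0.808: |R|=0.72828 <1
  x=-0.710: |R|=0.70408 <1
  x=-1.722: |R|=1.71377 >1
  x=-1.567: |R|=1.45001 >1
Interval (-1.2174, 0).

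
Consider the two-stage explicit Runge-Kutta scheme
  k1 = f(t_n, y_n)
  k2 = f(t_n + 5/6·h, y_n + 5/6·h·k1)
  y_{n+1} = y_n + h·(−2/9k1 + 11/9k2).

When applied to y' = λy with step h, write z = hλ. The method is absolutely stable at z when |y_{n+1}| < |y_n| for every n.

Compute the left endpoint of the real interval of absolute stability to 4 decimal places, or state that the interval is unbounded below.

z* = -0.9818.

With y'=λy (z=hλ):
  k1=λy_n ⇒ h·k1=z·y_n;  k2=λ(1+5/6z)y_n ⇒ h·k2=z(1+5/6z)y_n
  y_{n+1}/y_n = 1 − 2/9z + 11/9z(1+5/6z) = 1 + z + 55/54z²
  so R(z) = 1 + z + 55/54z².

Need |R(x)|<1, x<0.
x=-1.78: |R|=2.4471
R=1: x+55/54x²=0 ⇒ x=−54/55=-0.9818; min R=1−1/(4·55/54)=0.7545>−1
Confirm numerically:
  x=-0.891: |R|=0.91758 <1
  x=-0.861: |R|=0.89405 <1
  x=-0.718: |R|=0.80707 <1
  x=-0.620: |R|=0.77152 <1
  x=-1.522: |R|=1.83738 >1
  x=-1.429: |R|=1.65086 >1
  x=-1.414: |R|=1.62242 >1
Stable set (-0.9818, 0).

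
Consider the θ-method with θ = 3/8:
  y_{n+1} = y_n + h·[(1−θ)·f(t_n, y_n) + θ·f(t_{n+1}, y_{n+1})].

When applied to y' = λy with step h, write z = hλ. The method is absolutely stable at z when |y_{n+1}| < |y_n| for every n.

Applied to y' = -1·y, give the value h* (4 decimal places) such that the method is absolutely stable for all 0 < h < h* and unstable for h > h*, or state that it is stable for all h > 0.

(-8.0000,0); λ=-1 ⇒ h* = (8)/1 = 8.0000.

Test eqn y'=λy, z=hλ:
  y_{n+1} = y_n + z·[5/8·y_n + 3/8·y_{n+1}] ⇒ (1 − 3/8z)y_{n+1} = (1 + 5/8z)y_n
  so R(z) = (1 + 5/8z)/(1 − 3/8z).

Solve |R(x)|<1 on ℝ⁻.
x=-1.59: |R|=0.0039
R=−1: 1+5/8x = −1+3/8x ⇒ -1/4x=2 ⇒ x=2/(-1/4)=-8.0000
Confirm numerically:
  x=-7.928: |R|=0.99547 <1
  x=-7.920: |R|=0.99496 <1
  x=-6.403: |R|=0.88261 <1
  x=-5.431: |R|=0.78850 <1
  x=-8.583: |R|=1.03455 >1
  x=-8.183: |R|=1.01124 >1
Interval (-8.0000, 0).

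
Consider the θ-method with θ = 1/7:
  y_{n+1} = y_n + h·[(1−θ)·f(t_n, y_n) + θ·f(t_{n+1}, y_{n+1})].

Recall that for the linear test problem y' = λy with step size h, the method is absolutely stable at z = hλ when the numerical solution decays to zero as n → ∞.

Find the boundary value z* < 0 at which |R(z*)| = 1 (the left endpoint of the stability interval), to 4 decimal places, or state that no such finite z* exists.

left endpoint -2.8000.

With y'=λy (z=hλ):
  y_{n+1} = y_n + z·[6/7·y_n + 1/7·y_{n+1}] ⇒ (1 − 1/7z)y_{n+1} = (1 + 6/7z)y_n
  ⇒ R(z) = (1 + 6/7z)/(1 − 1/7z).

Boundary: |R(x)|=1, x<0.
x=-1.26: |R|=0.0678
R=−1: 1+6/7x = −1+1/7x ⇒ -5/7x=2 ⇒ x=2/(-5/7)=-2.8000
Confirm numerically:
  x=-2.658: |R|=0.92649 <1
  x=-2.017: |R|=0.56582 <1
  x=-1.860: |R|=0.46953 <1
  x=-1.291: |R|=0.08998 <1
  x=-3.256: |R|=1.22231 >1
  x=-2.906: |R|=1.05350 >1
  x=-2.846: |R|=1.02336 >1
So |R|<1 on (-2.8000, 0).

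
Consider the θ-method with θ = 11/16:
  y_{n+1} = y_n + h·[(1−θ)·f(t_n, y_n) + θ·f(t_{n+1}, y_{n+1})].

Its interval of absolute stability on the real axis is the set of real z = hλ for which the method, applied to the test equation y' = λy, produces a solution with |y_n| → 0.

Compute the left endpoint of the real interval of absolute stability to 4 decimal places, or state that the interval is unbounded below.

unbounded; (−∞, 0).

Test eqn y'=λy, z=hλ:
  y_{n+1} = y_n + z·[5/16·y_n + 11/16·y_{n+1}] ⇒ (1 − 11/16z)y_{n+1} = (1 + 5/16z)y_n
  ⇒ R(z) = (1 + 5/16z)/(1 − 11/16z).

Need |R(x)|<1, x<0.
x=-1.12: |R|=0.3672
x=-2: |R|=0.1579
x=-10: |R|=0.2698
x=-100: |R|=0.4337
θ=11/16≥1/2 ⇒ |1+5/16x|<|1−11/16x| ∀x<0 ⇒ unbounded interval.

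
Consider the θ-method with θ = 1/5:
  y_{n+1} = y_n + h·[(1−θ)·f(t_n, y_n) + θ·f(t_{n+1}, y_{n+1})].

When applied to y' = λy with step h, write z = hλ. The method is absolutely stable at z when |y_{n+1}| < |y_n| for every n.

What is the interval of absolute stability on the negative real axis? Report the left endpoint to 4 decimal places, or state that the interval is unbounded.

z∈(-3.3333,0).

On y'=λy, z=hλ:
  y_{n+1} = y_n + z·[4/5·y_n + 1/5·y_{n+1}] ⇒ (1 − 1/5z)y_{n+1} = (1 + 4/5z)y_n
  R(z) = (1 + 4/5z)/(1 − 1/5z).

Need |R(x)|<1, x<0.
x=-1.57: |R|=0.1948
R=−1: 1+4/5x = −1+1/5x ⇒ -3/5x=2 ⇒ x=2/(-3/5)=-3.3333
Confirm numerically:
  x=-3.234: |R|=0.96381 <1
  x=-3.008: |R|=0.87812 <1
  x=-2.678: |R|=0.74394 <1
  x=-1.611: |R|=0.21842 <1
  x=-3.682: |R|=1.12048 >1
  x=-3.358: |R|=1.00885 >1
Interval (-3.3333, 0).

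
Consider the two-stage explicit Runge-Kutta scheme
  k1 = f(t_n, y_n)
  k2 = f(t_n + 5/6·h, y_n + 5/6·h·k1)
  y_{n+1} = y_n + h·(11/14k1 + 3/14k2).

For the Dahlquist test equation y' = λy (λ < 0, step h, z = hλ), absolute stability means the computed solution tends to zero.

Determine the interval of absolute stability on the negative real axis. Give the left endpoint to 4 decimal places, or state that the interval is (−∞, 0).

(-5.6000, 0).

Test eqn y'=λy, z=hλ:
  k1=λy_n ⇒ h·k1=z·y_n;  k2=λ(1+5/6z)y_n ⇒ h·k2=z(1+5/6z)y_n
  y_{n+1}/y_n = 1 + 11/14z + 3/14z(1+5/6z) = 1 + z + 5/28z²
  R(z) = 1 + z + 5/28z².

Find x<0 with |R(x)|<1.
x=-1.67: |R|=0.1720
R=1: x+5/28x²=0 ⇒ x=−28/5=-5.6000; min R=1−1/(4·5/28)=-0.4000>−1
Confirm numerically:
  x=-5.352: |R|=0.76298 <1
  x=-3.856: |R|=0.20087 <1
  x=-2.830: |R|=0.39984 <1
  x=-6.006: |R|=1.43544 >1
  x=-5.914: |R|=1.33161 >1
  x=-5.792: |R|=1.19858 >1
So |R|<1 on (-5.6000, 0).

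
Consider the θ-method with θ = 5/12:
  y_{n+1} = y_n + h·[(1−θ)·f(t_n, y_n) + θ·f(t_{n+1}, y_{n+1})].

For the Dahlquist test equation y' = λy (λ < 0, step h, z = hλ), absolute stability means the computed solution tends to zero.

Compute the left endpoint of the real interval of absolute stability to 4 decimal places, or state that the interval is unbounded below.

left endpoint -12.0000.

On y'=λy, z=hλ:
  y_{n+1} = y_n + z·[7/12·y_n + 5/12·y_{n+1}] ⇒ (1 − 5/12z)y_{n+1} = (1 + 7/12z)y_n
  Hence R(z) = (1 + 7/12z)/(1 − 5/12z).

Boundary: |R(x)|=1, x<0.
x=-1.7: |R|=0.0049
R=−1: 1+7/12x = −1+5/12x ⇒ -1/6x=2 ⇒ x=2/(-1/6)=-12.0000
Confirm numerically:
  x=-7.457: |R|=0.81564 <1
  x=-6.841: |R|=0.77669 <1
  x=-6.118: |R|=0.72378 <1
  x=-12.561: |R|=1.01500 >1
  x=-12.240: |R|=1.00656 >1
Interval (-12.0000, 0).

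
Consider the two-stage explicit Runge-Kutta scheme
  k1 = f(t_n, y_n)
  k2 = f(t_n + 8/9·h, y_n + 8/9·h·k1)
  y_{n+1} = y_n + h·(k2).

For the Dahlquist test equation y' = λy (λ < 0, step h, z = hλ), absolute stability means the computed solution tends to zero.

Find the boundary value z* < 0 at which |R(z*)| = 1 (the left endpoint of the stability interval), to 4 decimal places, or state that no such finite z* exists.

Test eqn y'=λy, z=hλ:
  k1=λy_n ⇒ h·k1=z·y_n;  k2=λ(1+8/9z)y_n ⇒ h·k2=z(1+8/9z)y_n
  y_{n+1}/y_n = 1 + z(1+8/9z) = 1 + z + 8/9z²
  so R(z) = 1 + z + 8/9z².

Boundary: |R(x)|=1, x<0.
x=-0.94: |R|=0.8454
R=1: x+8/9x²=0 ⇒ x=−9/8=-1.1250; min R=1−1/(4·8/9)=0.7188>−1
Confirm numerically:
  x=-0.872: |R|=0.80390 <1
  x=-0.852: |R|=0.79325 <1
  x=-0.601: |R|=0.72007 <1
  x=-0.491: |R|=0.72329 <1
  x=-1.714: |R|=1.89737 >1
  x=-1.537: |R|=1.56288 >1
  x=-1.273: |R|=1.16747 >1
Interval (-1.1250, 0).

left endpoint -1.1250.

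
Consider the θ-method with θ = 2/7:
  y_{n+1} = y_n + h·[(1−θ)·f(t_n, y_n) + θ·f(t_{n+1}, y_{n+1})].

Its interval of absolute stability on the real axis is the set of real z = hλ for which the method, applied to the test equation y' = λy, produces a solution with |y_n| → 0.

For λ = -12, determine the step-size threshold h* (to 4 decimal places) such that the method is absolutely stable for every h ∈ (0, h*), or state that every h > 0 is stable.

On y'=λy, z=hλ:
  y_{n+1} = y_n + z·[5/7·y_n + 2/7·y_{n+1}] ⇒ (1 − 2/7z)y_{n+1} = (1 + 5/7z)y_n
  R(z) = (1 + 5/7z)/(1 − 2/7z).

Boundary: |R(x)|=1, x<0.
x=-0.49: |R|=0.5702
R=−1: 1+5/7x = −1+2/7x ⇒ -3/7x=2 ⇒ x=2/(-3/7)=-4.6667
Confirm numerically:
  x=-4.578: |R|=0.98354 <1
  x=-3.625: |R|=0.78070 <1
  x=-3.435: |R|=0.73360 <1
  x=-2.382: |R|=0.41738 <1
  x=-5.192: |R|=1.09066 >1
  x=-4.837: |R|=1.03065 >1
Interval (-4.6667, 0).

(-4.6667,0); λ=-12 ⇒ h* = (14/3)/12 = 0.3889.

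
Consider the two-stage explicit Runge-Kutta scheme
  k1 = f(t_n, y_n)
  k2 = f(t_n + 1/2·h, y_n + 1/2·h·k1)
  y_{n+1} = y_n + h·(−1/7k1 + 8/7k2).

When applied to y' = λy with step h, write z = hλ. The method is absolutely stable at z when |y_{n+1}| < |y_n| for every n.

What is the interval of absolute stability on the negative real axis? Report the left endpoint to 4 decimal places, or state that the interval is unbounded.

(-1.7500, 0).

Set f=λy, z=hλ:
  k1=λy_n ⇒ h·k1=z·y_n;  k2=λ(1+1/2z)y_n ⇒ h·k2=z(1+1/2z)y_n
  y_{n+1}/y_n = 1 − 1/7z + 8/7z(1+1/2z) = 1 + z + 4/7z²
  so R(z) = 1 + z + 4/7z².

Find x<0 with |R(x)|<1.
x=-0.55: |R|=0.6229
R=1: x+4/7x²=0 ⇒ x=−7/4=-1.7500; min R=1−1/(4·4/7)=0.5625>−1
Confirm numerically:
  x=-1.143: |R|=0.60354 <1
  x=-1.076: |R|=0.58559 <1
  x=-0.831: |R|=0.56361 <1
  x=-0.772: |R|=0.56856 <1
  x=-2.212: |R|=1.58397 >1
  x=-2.067: |R|=1.37442 >1
Interval (-1.7500, 0).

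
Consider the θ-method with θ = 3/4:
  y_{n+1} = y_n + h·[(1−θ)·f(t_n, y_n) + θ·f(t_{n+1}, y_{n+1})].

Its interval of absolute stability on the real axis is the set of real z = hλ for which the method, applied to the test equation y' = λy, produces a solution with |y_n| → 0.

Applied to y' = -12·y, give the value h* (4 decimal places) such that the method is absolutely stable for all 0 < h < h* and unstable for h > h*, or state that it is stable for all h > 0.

With y'=λy (z=hλ):
  y_{n+1} = y_n + z·[1/4·y_n + 3/4·y_{n+1}] ⇒ (1 − 3/4z)y_{n+1} = (1 + 1/4z)y_n
  so R(z) = (1 + 1/4z)/(1 − 3/4z).

Boundary: |R(x)|=1, x<0.
x=-0.88: |R|=0.4699
x=-2: |R|=0.2000
x=-10: |R|=0.1765
x=-100: |R|=0.3158
θ=3/4≥1/2 ⇒ |1+1/4x|<|1−3/4x| ∀x<0 ⇒ stable on all of ℝ⁻.

(−∞, 0) — no finite endpoint. Any h>0 works for λ=-12.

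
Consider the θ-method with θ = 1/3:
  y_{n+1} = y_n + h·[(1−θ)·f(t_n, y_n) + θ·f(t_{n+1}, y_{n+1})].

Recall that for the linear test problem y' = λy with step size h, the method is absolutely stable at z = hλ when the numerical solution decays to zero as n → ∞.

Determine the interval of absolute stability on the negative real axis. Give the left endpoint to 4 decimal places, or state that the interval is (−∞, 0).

With y'=λy (z=hλ):
  y_{n+1} = y_n + z·[2/3·y_n + 1/3·y_{n+1}] ⇒ (1 − 1/3z)y_{n+1} = (1 + 2/3z)y_n
  R(z) = (1 + 2/3z)/(1 − 1/3z).

Need |R(x)|<1, x<0.
x=-0.56: |R|=0.5281
R=−1: 1+2/3x = −1+1/3x ⇒ -1/3x=2 ⇒ x=2/(-1/3)=-6.0000
Confirm numerically:
  x=-5.326: |R|=0.91905 <1
  x=-4.407: |R|=0.78493 <1
  x=-3.881: |R|=0.69205 <1
  x=-2.474: |R|=0.35586 <1
  x=-6.495: |R|=1.05213 >1
  x=-6.187: |R|=1.02035 >1
Interval (-6.0000, 0).

z∈(-6.0000,0).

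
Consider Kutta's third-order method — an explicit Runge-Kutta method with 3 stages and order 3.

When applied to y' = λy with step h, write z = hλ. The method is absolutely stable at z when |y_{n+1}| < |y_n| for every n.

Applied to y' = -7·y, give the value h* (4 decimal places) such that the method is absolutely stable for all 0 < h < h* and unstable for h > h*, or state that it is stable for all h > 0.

Set f=λy, z=hλ:
  order 3, 3-stage ⇒ R(z)=1+z+z^2/2+z^3/6
  (e.g. R(-1.18)=0.24236, |R|=0.24236)

Need |R(x)|<1, x<0.
x=-1.18: |R|=0.2424
|R(-2.4)|=0.8240 |R(-1.25)|=0.2057 |R(-0.56)|=0.5675
Bisect:
  x_lo=-3.1891 |R|=2.5096  x_hi=-0.0974 |R|=0.9072
  mid=-1.64323 |R|=0.03264 →hi
  mid=-2.41615 |R|=0.84809 →hi
  mid=-2.80262 |R|=1.54422 →lo
  mid=-2.60939 |R|=1.16611 →lo
  mid=-2.51277 |R|=1.00004 →lo
  mid=-2.46446 |R|=0.92236 →hi
  mid=-2.48862 |R|=0.96077 →hi
  mid=-2.50069 |R|=0.98029 →hi
  mid=-2.50673 |R|=0.99014 →hi
  ...
  [-2.51277,-2.51258] ⇒ x*=-2.5127
Stable set (-2.5127, 0).

(-2.5127,0); λ=-7 ⇒ h* = 0.3590.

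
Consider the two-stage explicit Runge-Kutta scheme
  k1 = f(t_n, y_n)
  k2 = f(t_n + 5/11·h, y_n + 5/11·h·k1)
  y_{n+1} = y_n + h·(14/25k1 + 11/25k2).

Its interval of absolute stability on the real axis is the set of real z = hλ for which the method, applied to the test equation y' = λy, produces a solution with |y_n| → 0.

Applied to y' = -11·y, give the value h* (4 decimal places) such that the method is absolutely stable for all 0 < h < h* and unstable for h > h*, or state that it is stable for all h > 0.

With y'=λy (z=hλ):
  k1=λy_n ⇒ h·k1=z·y_n;  k2=λ(1+5/11z)y_n ⇒ h·k2=z(1+5/11z)y_n
  y_{n+1}/y_n = 1 + 14/25z + 11/25z(1+5/11z) = 1 + z + 1/5z²
  R(z) = 1 + z + 1/5z².

Boundary: |R(x)|=1, x<0.
x=-0.35: |R|=0.6745
R=1: x+1/5x²=0 ⇒ x=−5=-5.0000; min R=1−1/(4·1/5)=-0.2500>−1
Confirm numerically:
  x=-4.115: |R|=0.27165 <1
  x=-3.857: |R|=0.11829 <1
  x=-3.749: |R|=0.06200 <1
  x=-5.507: |R|=1.55841 >1
  x=-5.410: |R|=1.44362 >1
  x=-5.134: |R|=1.13759 >1
So |R|<1 on (-5.0000, 0).

(-5.0000,0); λ=-11 ⇒ h* = (5)/11 = 0.4545.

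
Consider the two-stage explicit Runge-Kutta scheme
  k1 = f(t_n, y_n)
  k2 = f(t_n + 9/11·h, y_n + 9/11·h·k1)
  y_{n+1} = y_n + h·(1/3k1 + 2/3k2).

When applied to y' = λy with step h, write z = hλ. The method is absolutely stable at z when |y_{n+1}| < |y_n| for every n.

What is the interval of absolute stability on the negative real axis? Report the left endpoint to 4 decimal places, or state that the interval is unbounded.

(-1.8333, 0).

Test eqn y'=λy, z=hλ:
  k1=λy_n ⇒ h·k1=z·y_n;  k2=λ(1+9/11z)y_n ⇒ h·k2=z(1+9/11z)y_n
  y_{n+1}/y_n = 1 + 1/3z + 2/3z(1+9/11z) = 1 + z + 6/11z²
  ⇒ R(z) = 1 + z + 6/11z².

Solve |R(x)|<1 on ℝ⁻.
x=-1.19: |R|=0.5824
R=1: x+6/11x²=0 ⇒ x=−11/6=-1.8333; min R=1−1/(4·6/11)=0.5417>−1
Confirm numerically:
  x=-1.765: |R|=0.93421 <1
  x=-1.587: |R|=0.78676 <1
  x=-0.912: |R|=0.54168 <1
  x=-2.335: |R|=1.63894 >1
  x=-2.325: |R|=1.62352 >1
  x=-2.063: |R|=1.25844 >1
Stable set (-1.8333, 0).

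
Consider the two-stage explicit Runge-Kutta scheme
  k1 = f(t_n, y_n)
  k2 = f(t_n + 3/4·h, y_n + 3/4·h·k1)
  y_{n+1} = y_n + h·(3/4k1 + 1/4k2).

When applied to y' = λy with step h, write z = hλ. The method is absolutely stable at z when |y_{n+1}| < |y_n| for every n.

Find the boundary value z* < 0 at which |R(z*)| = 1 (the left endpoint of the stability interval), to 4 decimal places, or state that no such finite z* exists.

left endpoint -5.3333.

Set f=λy, z=hλ:
  k1=λy_n ⇒ h·k1=z·y_n;  k2=λ(1+3/4z)y_n ⇒ h·k2=z(1+3/4z)y_n
  y_{n+1}/y_n = 1 + 3/4z + 1/4z(1+3/4z) = 1 + z + 3/16z²
  Hence R(z) = 1 + z + 3/16z².

Solve |R(x)|<1 on ℝ⁻.
x=-0.35: |R|=0.6730
R=1: x+3/16x²=0 ⇒ x=−16/3=-5.3333; min R=1−1/(4·3/16)=-0.3333>−1
Confirm numerically:
  x=-3.649: |R|=0.15240 <1
  x=-3.276: |R|=0.26372 <1
  x=-2.682: |R|=0.33329 <1
  x=-5.882: |R|=1.60511 >1
  x=-5.383: |R|=1.05013 >1
So |R|<1 on (-5.3333, 0).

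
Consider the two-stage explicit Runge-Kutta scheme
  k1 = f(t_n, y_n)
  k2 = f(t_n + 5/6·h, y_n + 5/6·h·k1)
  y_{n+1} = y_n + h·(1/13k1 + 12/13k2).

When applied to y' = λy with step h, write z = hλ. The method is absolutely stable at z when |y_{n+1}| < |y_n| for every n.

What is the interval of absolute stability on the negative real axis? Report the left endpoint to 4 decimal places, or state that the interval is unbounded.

z∈(-1.3000,0).

With y'=λy (z=hλ):
  k1=λy_n ⇒ h·k1=z·y_n;  k2=λ(1+5/6z)y_n ⇒ h·k2=z(1+5/6z)y_n
  y_{n+1}/y_n = 1 + 1/13z + 12/13z(1+5/6z) = 1 + z + 10/13z²
  Hence R(z) = 1 + z + 10/13z².

Boundary: |R(x)|=1, x<0.
x=-1.62: |R|=1.3988
R=1: x+10/13x²=0 ⇒ x=−13/10=-1.3000; min R=1−1/(4·10/13)=0.6750>−1
Confirm numerically:
  x=-1.080: |R|=0.81723 <1
  x=-1.068: |R|=0.80940 <1
  x=-1.047: |R|=0.79624 <1
  x=-1.850: |R|=1.78269 >1
  x=-1.468: |R|=1.18971 >1
  x=-1.384: |R|=1.08943 >1
Stable set (-1.3000, 0).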